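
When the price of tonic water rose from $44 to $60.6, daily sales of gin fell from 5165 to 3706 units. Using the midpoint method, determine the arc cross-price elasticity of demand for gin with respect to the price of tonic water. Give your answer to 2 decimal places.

-1.04

ΔQ_A = 3706 − 5165 = -1459; ΔP_B = 60.6 − 44 = 16.6.
Midpoints: Q̄_A = 4435.5, P̄_B = 52.30.
ε = (ΔQ_A/Q̄_A)/(ΔP_B/P̄_B) = (-1459/4435.5)/(16.6/52.30) ≈ -1.04.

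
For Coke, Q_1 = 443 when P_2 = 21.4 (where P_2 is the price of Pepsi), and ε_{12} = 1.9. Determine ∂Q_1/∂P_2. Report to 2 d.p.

ε = (∂Q_1/∂P_2)·(P_2/Q_1) ⇒ ∂Q_1/∂P_2 = ε·Q_1/P_2 = 1.9 × 443/21.4 ≈ 39.33.

39.33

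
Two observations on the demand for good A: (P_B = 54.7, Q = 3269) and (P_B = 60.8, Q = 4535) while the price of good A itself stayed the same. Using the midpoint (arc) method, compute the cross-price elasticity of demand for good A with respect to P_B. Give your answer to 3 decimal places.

3.072

ΔQ_A = 4535 − 3269 = 1266; ΔP_B = 60.8 − 54.7 = 6.1.
Midpoints: Q̄_A = 3902.0, P̄_B = 57.75.
ε = (ΔQ_A/Q̄_A)/(ΔP_B/P̄_B) = (1266/3902.0)/(6.1/57.75) ≈ 3.072.
ε > 0: good A and good B are substitutes.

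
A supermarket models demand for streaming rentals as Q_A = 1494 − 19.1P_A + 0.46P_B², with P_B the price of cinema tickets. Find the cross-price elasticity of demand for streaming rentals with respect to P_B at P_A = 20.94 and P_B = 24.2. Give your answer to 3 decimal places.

0.395

At P_A = 20.94 and P_B = 24.2: Q_A = 1363.440.
∂Q_A/∂P_B = 0.92P_B = 0.92(24.2) = 22.2640.
ε = (∂Q_A/∂P_B)(P_B/Q_A) = 22.2640 × (24.2/1363.440) ≈ 0.395.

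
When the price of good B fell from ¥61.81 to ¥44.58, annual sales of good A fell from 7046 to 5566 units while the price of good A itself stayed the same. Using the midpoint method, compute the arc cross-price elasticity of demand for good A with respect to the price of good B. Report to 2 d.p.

ΔQ_A = 5566 − 7046 = -1480; ΔP_B = 44.58 − 61.81 = -17.23.
Midpoints: Q̄_A = 6306.0, P̄_B = 53.20.
ε = (ΔQ_A/Q̄_A)/(ΔP_B/P̄_B) = (-1480/6306.0)/(-17.23/53.20) ≈ 0.72.
ε > 0: good A and good B are substitutes.

0.72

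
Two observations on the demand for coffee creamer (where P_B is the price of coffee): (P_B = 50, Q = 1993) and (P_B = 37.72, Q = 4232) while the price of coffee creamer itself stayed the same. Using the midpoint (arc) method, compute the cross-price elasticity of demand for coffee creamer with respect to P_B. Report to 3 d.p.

ΔQ_A = 4232 − 1993 = 2239; ΔP_B = 37.72 − 50 = -12.28.
Midpoints: Q̄_A = 3112.5, P̄_B = 43.86.
ε = (ΔQ_A/Q̄_A)/(ΔP_B/P̄_B) = (2239/3112.5)/(-12.28/43.86) ≈ -2.569.
ε < 0: coffee creamer and coffee are complements.

-2.569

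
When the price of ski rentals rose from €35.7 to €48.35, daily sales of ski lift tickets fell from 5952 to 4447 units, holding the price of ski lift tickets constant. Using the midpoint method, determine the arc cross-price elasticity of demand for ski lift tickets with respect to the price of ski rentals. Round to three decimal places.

-0.962

ΔQ_A = 4447 − 5952 = -1505; ΔP_B = 48.35 − 35.7 = 12.65.
Midpoints: Q̄_A = 5199.5, P̄_B = 42.03.
ε = (ΔQ_A/Q̄_A)/(ΔP_B/P̄_B) = (-1505/5199.5)/(12.65/42.03) ≈ -0.962.
ε < 0: ski lift tickets and ski rentals are complements.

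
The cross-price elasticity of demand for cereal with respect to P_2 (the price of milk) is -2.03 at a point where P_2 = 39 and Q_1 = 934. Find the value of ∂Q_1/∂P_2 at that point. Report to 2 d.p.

ε = (∂Q_1/∂P_2)·(P_2/Q_1) ⇒ ∂Q_1/∂P_2 = ε·Q_1/P_2 = -2.03 × 934/39 ≈ -48.62.

-48.62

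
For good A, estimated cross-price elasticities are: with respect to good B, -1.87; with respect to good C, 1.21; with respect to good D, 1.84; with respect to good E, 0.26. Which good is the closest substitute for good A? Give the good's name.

Substitutes have ε > 0. Among the positive values, 1.84 (good D) is largest.

good D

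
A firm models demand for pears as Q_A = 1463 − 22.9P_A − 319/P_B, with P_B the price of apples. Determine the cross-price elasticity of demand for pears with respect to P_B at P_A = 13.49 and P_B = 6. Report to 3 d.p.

0.048

At P_A = 13.49 and P_B = 6: Q_A = 1100.912.
∂Q_A/∂P_B = 319/P_B² = 8.8611.
ε = (∂Q_A/∂P_B)(P_B/Q_A) = 8.8611 × (6/1100.912) ≈ 0.048.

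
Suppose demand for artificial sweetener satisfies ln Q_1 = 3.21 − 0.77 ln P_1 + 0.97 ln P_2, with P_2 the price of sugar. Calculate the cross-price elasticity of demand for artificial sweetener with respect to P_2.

In a log-linear (constant-elasticity) demand function, the coefficient on ln P_2 is the cross-price elasticity.
ε = 0.97. Positive, so artificial sweetener and sugar are substitutes.

0.97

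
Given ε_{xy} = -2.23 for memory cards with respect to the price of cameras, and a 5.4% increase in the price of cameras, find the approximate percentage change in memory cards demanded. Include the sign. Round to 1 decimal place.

%ΔQ ≈ ε × %ΔP of cameras = -2.23 × (5.4%) = -12.0%.
Demand for memory cards falls by about 12.0%.

-12.0%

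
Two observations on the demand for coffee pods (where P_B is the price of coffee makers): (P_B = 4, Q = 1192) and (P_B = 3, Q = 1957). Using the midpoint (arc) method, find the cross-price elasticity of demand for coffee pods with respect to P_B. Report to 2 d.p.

-1.70

ΔQ_A = 1957 − 1192 = 765; ΔP_B = 3 − 4 = -1.
Midpoints: Q̄_A = 1574.5, P̄_B = 3.50.
ε = (ΔQ_A/Q̄_A)/(ΔP_B/P̄_B) = (765/1574.5)/(-1/3.50) ≈ -1.70.
ε < 0: coffee pods and coffee makers are complements.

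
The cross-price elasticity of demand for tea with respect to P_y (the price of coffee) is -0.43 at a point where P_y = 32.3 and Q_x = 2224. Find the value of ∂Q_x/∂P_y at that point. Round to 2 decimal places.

-29.61

ε = (∂Q_x/∂P_y)·(P_y/Q_x) ⇒ ∂Q_x/∂P_y = ε·Q_x/P_y = -0.43 × 2224/32.3 ≈ -29.61.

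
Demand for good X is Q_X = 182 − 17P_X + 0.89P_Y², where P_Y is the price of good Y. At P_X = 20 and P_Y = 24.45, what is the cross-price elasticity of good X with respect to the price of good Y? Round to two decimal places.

2.84

At P_X = 20 and P_Y = 24.45: Q_X = 374.044.
∂Q_X/∂P_Y = 1.78P_Y = 1.78(24.45) = 43.5210.
ε = (∂Q_X/∂P_Y)(P_Y/Q_X) = 43.5210 × (24.45/374.044) ≈ 2.84.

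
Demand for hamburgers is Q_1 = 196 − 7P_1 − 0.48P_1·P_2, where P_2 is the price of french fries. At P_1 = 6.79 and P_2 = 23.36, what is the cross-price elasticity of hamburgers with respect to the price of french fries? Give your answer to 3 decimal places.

-1.053

At P_1 = 6.79 and P_2 = 23.36: Q_1 = 72.335.
∂Q_1/∂P_2 = -0.48P_1 = -0.48(6.79) = -3.2592.
ε = (∂Q_1/∂P_2)(P_2/Q_1) = -3.2592 × (23.36/72.335) ≈ -1.053.
ε < 0: complements.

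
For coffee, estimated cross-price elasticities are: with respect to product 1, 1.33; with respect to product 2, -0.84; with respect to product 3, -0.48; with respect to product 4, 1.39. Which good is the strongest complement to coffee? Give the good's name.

Complements have ε < 0. The most negative value is -0.84 (product 2).

product 2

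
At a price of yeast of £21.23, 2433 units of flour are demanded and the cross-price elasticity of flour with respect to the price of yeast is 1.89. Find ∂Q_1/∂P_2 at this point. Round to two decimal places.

ε = (∂Q_1/∂P_2)·(P_2/Q_1) ⇒ ∂Q_1/∂P_2 = ε·Q_1/P_2 = 1.89 × 2433/21.23 ≈ 216.60.

216.60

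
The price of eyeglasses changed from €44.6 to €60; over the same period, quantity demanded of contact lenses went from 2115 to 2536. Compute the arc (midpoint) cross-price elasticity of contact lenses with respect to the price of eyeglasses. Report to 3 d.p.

0.615

ΔQ_A = 2536 − 2115 = 421; ΔP_B = 60 − 44.6 = 15.4.
Midpoints: Q̄_A = 2325.5, P̄_B = 52.30.
ε = (ΔQ_A/Q̄_A)/(ΔP_B/P̄_B) = (421/2325.5)/(15.4/52.30) ≈ 0.615.
ε > 0: contact lenses and eyeglasses are substitutes.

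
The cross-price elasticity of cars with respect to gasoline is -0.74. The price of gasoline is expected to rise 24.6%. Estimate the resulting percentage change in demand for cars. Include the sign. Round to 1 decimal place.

-18.2%

%ΔQ ≈ ε × %ΔP of gasoline = -0.74 × (24.6%) = -18.2%.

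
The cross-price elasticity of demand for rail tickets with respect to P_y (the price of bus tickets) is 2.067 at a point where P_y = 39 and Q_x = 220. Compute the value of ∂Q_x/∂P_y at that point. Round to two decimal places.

ε = (∂Q_x/∂P_y)·(P_y/Q_x) ⇒ ∂Q_x/∂P_y = ε·Q_x/P_y = 2.067 × 220/39 ≈ 11.66.

11.66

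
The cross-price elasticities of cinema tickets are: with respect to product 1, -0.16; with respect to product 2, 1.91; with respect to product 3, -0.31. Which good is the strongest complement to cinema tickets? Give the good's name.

Complements have ε < 0. The most negative value is -0.31 (product 3).

product 3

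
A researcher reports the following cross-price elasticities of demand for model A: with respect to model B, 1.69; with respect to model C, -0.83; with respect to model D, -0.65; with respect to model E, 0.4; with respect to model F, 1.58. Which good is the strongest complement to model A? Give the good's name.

model C

Complements have ε < 0. The most negative value is -0.83 (model C).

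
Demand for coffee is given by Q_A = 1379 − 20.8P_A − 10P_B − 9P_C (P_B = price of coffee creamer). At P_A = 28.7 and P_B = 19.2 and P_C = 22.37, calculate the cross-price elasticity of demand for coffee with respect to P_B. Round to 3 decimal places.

At P_A = 28.7 and P_B = 19.2 and P_C = 22.37: Q_A = 388.71.
∂Q_A/∂P_B = -10.
ε = (∂Q_A/∂P_B)(P_B/Q_A) = -10 × (19.2/388.71) ≈ -0.494.
Since ε < 0, coffee and coffee creamer are complements.

-0.494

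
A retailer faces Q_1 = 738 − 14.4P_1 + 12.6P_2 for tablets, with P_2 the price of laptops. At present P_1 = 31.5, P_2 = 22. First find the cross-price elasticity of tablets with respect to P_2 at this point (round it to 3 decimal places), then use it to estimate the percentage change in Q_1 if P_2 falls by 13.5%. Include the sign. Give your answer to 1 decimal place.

-6.7%

At P_1 = 31.5, P_2 = 22: Q_1 = 561.6.
∂Q_1/∂P_2 = 12.6.
ε = (∂Q_1/∂P_2)(P_2/Q_1) = 12.6000 × 22/561.6 ≈ 0.494.
%ΔQ_1 ≈ ε × %ΔP_2 = 0.494 × (-13.5%) = -6.7%.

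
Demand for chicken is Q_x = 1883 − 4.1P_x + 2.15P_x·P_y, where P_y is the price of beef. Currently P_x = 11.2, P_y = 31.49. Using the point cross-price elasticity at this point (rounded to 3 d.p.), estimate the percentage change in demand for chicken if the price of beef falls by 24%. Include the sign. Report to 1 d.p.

-7.0%

At P_x = 11.2, P_y = 31.49: Q_x = 2595.359.
∂Q_x/∂P_y = 2.15P_x = 24.0800.
ε = (∂Q_x/∂P_y)(P_y/Q_x) = 24.0800 × 31.49/2595.359 ≈ 0.292.
%ΔQ_x ≈ ε × %ΔP_y = 0.292 × (-24%) = -7.0%.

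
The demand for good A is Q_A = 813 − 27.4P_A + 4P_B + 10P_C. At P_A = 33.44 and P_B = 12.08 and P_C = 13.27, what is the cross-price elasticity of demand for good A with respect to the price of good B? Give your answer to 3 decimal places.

0.621

At P_A = 33.44 and P_B = 12.08 and P_C = 13.27: Q_A = 77.764.
∂Q_A/∂P_B = 4.
ε = (∂Q_A/∂P_B)(P_B/Q_A) = 4 × (12.08/77.764) ≈ 0.621.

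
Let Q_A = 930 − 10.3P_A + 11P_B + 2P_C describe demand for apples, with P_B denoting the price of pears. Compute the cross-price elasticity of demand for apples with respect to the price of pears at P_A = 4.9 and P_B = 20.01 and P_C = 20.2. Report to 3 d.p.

0.193

At P_A = 4.9 and P_B = 20.01 and P_C = 20.2: Q_A = 1140.04.
∂Q_A/∂P_B = 11.
ε = (∂Q_A/∂P_B)(P_B/Q_A) = 11 × (20.01/1140.04) ≈ 0.193.
Since ε > 0, apples and pears are substitutes.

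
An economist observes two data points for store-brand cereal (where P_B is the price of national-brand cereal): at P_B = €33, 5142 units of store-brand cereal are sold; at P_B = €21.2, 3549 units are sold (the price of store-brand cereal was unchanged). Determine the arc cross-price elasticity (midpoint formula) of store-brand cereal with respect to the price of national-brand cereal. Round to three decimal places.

ΔQ_A = 3549 − 5142 = -1593; ΔP_B = 21.2 − 33 = -11.8.
Midpoints: Q̄_A = 4345.5, P̄_B = 27.10.
ε = (ΔQ_A/Q̄_A)/(ΔP_B/P̄_B) = (-1593/4345.5)/(-11.8/27.10) ≈ 0.842.
ε > 0: store-brand cereal and national-brand cereal are substitutes.

0.842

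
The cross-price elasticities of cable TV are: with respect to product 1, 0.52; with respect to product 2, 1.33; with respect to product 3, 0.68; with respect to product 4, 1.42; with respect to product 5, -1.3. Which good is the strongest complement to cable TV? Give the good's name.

product 5

Complements have ε < 0. The most negative value is -1.3 (product 5).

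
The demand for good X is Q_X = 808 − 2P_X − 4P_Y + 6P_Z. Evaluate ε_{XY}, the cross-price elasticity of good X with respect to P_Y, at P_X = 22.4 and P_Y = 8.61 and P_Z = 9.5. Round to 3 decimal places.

At P_X = 22.4 and P_Y = 8.61 and P_Z = 9.5: Q_X = 785.76.
∂Q_X/∂P_Y = -4.
ε = (∂Q_X/∂P_Y)(P_Y/Q_X) = -4 × (8.61/785.76) ≈ -0.044.
Since ε < 0, good X and good Y are complements.

-0.044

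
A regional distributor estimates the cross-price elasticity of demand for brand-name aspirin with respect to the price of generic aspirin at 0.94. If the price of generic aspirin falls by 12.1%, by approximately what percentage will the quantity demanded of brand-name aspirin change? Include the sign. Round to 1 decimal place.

%ΔQ ≈ ε × %ΔP of generic aspirin = 0.94 × (-12.1%) = -11.4%.

-11.4%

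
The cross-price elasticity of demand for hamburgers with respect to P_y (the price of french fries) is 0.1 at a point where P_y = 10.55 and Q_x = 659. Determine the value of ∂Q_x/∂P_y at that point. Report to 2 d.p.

6.25

ε = (∂Q_x/∂P_y)·(P_y/Q_x) ⇒ ∂Q_x/∂P_y = ε·Q_x/P_y = 0.1 × 659/10.55 ≈ 6.25.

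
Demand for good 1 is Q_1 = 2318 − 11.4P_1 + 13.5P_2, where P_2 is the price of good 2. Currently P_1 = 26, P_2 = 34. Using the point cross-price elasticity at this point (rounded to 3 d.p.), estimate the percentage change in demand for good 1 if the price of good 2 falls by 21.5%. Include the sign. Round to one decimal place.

At P_1 = 26, P_2 = 34: Q_1 = 2480.6.
∂Q_1/∂P_2 = 13.5.
ε = (∂Q_1/∂P_2)(P_2/Q_1) = 13.5000 × 34/2480.6 ≈ 0.185.
%ΔQ_1 ≈ ε × %ΔP_2 = 0.185 × (-21.5%) = -4.0%.

-4.0%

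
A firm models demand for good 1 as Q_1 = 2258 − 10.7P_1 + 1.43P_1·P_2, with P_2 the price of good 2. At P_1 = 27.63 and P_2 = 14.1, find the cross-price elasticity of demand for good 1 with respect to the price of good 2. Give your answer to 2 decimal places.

0.22

At P_1 = 27.63 and P_2 = 14.1: Q_1 = 2519.463.
∂Q_1/∂P_2 = 1.43P_1 = 1.43(27.63) = 39.5109.
ε = (∂Q_1/∂P_2)(P_2/Q_1) = 39.5109 × (14.1/2519.463) ≈ 0.22.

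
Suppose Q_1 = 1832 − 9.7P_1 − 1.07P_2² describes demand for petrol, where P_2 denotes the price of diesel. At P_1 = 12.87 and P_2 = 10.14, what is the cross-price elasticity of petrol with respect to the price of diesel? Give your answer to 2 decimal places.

At P_1 = 12.87 and P_2 = 10.14: Q_1 = 1597.144.
∂Q_1/∂P_2 = -2.14P_2 = -2.14(10.14) = -21.6996.
ε = (∂Q_1/∂P_2)(P_2/Q_1) = -21.6996 × (10.14/1597.144) ≈ -0.14.

-0.14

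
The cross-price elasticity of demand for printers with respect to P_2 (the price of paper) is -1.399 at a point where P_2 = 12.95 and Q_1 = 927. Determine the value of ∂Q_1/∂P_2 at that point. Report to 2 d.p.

-100.14

ε = (∂Q_1/∂P_2)·(P_2/Q_1) ⇒ ∂Q_1/∂P_2 = ε·Q_1/P_2 = -1.399 × 927/12.95 ≈ -100.14.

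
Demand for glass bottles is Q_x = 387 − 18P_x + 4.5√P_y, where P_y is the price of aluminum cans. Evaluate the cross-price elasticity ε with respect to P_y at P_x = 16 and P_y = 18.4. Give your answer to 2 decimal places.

At P_x = 16 and P_y = 18.4: Q_x = 118.303.
∂Q_x/∂P_y = 4.5/(2√P_y) = 4.5/(2√18.4) = 0.5245.
ε = (∂Q_x/∂P_y)(P_y/Q_x) = 0.5245 × (18.4/118.303) ≈ 0.08.
ε > 0: substitutes.

0.08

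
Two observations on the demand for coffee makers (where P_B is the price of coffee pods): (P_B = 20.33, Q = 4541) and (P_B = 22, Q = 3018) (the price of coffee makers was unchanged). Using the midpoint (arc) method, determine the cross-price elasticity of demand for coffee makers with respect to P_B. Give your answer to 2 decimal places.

-5.11

ΔQ_A = 3018 − 4541 = -1523; ΔP_B = 22 − 20.33 = 1.67.
Midpoints: Q̄_A = 3779.5, P̄_B = 21.16.
ε = (ΔQ_A/Q̄_A)/(ΔP_B/P̄_B) = (-1523/3779.5)/(1.67/21.16) ≈ -5.11.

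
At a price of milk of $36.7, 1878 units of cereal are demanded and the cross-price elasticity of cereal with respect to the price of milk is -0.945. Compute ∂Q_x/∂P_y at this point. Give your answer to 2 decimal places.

-48.36

ε = (∂Q_x/∂P_y)·(P_y/Q_x) ⇒ ∂Q_x/∂P_y = ε·Q_x/P_y = -0.945 × 1878/36.7 ≈ -48.36.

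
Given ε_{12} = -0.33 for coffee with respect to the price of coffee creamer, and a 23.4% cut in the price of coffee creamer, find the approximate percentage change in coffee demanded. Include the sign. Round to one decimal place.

7.7%

%ΔQ ≈ ε × %ΔP of coffee creamer = -0.33 × (-23.4%) = 7.7%.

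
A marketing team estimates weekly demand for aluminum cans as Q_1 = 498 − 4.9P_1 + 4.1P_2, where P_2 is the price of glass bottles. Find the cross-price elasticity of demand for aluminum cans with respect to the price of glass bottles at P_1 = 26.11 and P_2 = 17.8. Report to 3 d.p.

0.165

At P_1 = 26.11 and P_2 = 17.8: Q_1 = 443.041.
∂Q_1/∂P_2 = 4.1.
ε = (∂Q_1/∂P_2)(P_2/Q_1) = 4.1 × (17.8/443.041) ≈ 0.165.
Since ε > 0, aluminum cans and glass bottles are substitutes.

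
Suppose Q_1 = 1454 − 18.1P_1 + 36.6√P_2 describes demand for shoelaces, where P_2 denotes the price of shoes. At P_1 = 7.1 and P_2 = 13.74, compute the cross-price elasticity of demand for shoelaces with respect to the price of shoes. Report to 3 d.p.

At P_1 = 7.1 and P_2 = 13.74: Q_1 = 1461.157.
∂Q_1/∂P_2 = 36.6/(2√P_2) = 36.6/(2√13.74) = 4.9369.
ε = (∂Q_1/∂P_2)(P_2/Q_1) = 4.9369 × (13.74/1461.157) ≈ 0.046.
ε > 0: substitutes.

0.046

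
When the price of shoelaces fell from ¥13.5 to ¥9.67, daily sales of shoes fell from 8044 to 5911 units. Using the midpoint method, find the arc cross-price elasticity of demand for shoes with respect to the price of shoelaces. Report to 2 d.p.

0.92

ΔQ_A = 5911 − 8044 = -2133; ΔP_B = 9.67 − 13.5 = -3.83.
Midpoints: Q̄_A = 6977.5, P̄_B = 11.59.
ε = (ΔQ_A/Q̄_A)/(ΔP_B/P̄_B) = (-2133/6977.5)/(-3.83/11.59) ≈ 0.92.
ε > 0: shoes and shoelaces are substitutes.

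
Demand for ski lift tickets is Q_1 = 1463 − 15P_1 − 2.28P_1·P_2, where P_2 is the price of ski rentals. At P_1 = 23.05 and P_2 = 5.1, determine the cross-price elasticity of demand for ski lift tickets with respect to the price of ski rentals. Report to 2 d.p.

-0.32

At P_1 = 23.05 and P_2 = 5.1: Q_1 = 849.225.
∂Q_1/∂P_2 = -2.28P_1 = -2.28(23.05) = -52.5540.
ε = (∂Q_1/∂P_2)(P_2/Q_1) = -52.5540 × (5.1/849.225) ≈ -0.32.
ε < 0: complements.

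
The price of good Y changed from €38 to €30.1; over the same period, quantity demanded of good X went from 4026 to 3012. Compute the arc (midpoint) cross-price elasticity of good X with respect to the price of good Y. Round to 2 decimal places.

ΔQ_X = 3012 − 4026 = -1014; ΔP_Y = 30.1 − 38 = -7.9.
Midpoints: Q̄_X = 3519.0, P̄_Y = 34.05.
ε = (ΔQ_X/Q̄_X)/(ΔP_Y/P̄_Y) = (-1014/3519.0)/(-7.9/34.05) ≈ 1.24.

1.24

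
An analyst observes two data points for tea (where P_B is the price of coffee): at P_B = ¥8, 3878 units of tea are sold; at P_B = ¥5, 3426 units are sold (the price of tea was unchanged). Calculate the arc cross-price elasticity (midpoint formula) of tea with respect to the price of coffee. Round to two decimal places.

0.27

ΔQ_A = 3426 − 3878 = -452; ΔP_B = 5 − 8 = -3.
Midpoints: Q̄_A = 3652.0, P̄_B = 6.50.
ε = (ΔQ_A/Q̄_A)/(ΔP_B/P̄_B) = (-452/3652.0)/(-3/6.50) ≈ 0.27.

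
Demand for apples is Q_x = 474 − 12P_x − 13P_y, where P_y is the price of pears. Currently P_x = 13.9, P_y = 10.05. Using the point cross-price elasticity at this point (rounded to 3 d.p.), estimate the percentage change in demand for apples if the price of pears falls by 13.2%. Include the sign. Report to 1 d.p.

9.8%

At P_x = 13.9, P_y = 10.05: Q_x = 176.55.
∂Q_x/∂P_y = -13.
ε = (∂Q_x/∂P_y)(P_y/Q_x) = -13.0000 × 10.05/176.55 ≈ -0.740.
%ΔQ_x ≈ ε × %ΔP_y = -0.740 × (-13.2%) = 9.8%.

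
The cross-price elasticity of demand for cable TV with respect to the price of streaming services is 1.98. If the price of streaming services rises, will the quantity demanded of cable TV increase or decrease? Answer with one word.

increase

ε > 0 and the price of streaming services rises, so the quantity of cable TV moves in the same direction: it increases.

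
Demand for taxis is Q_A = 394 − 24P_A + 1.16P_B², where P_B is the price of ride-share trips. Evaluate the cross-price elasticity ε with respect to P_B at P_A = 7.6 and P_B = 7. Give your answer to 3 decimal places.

0.423

At P_A = 7.6 and P_B = 7: Q_A = 268.44.
∂Q_A/∂P_B = 2.32P_B = 2.32(7) = 16.2400.
ε = (∂Q_A/∂P_B)(P_B/Q_A) = 16.2400 × (7/268.44) ≈ 0.423.
ε > 0: substitutes.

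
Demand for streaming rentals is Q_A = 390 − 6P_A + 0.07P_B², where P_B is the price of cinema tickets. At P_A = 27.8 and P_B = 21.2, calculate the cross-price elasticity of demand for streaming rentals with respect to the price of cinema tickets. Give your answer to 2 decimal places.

At P_A = 27.8 and P_B = 21.2: Q_A = 254.661.
∂Q_A/∂P_B = 0.14P_B = 0.14(21.2) = 2.9680.
ε = (∂Q_A/∂P_B)(P_B/Q_A) = 2.9680 × (21.2/254.661) ≈ 0.25.

0.25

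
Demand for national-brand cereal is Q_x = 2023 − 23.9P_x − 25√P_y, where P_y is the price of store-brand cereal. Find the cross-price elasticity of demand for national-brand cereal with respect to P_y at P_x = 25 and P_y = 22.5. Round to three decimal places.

At P_x = 25 and P_y = 22.5: Q_x = 1306.915.
∂Q_x/∂P_y = -25/(2√P_y) = -25/(2√22.5) = -2.6352.
ε = (∂Q_x/∂P_y)(P_y/Q_x) = -2.6352 × (22.5/1306.915) ≈ -0.045.

-0.045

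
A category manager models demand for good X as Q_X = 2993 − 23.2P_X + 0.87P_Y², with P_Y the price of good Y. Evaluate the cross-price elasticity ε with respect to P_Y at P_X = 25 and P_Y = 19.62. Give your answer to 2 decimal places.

0.24

At P_X = 25 and P_Y = 19.62: Q_X = 2747.902.
∂Q_X/∂P_Y = 1.74P_Y = 1.74(19.62) = 34.1388.
ε = (∂Q_X/∂P_Y)(P_Y/Q_X) = 34.1388 × (19.62/2747.902) ≈ 0.24.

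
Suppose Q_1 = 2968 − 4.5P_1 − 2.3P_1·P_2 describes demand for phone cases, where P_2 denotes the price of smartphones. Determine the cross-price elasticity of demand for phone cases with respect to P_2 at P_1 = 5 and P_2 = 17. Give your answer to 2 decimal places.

-0.07

At P_1 = 5 and P_2 = 17: Q_1 = 2750.
∂Q_1/∂P_2 = -2.3P_1 = -2.3(5) = -11.5000.
ε = (∂Q_1/∂P_2)(P_2/Q_1) = -11.5000 × (17/2750) ≈ -0.07.
ε < 0: complements.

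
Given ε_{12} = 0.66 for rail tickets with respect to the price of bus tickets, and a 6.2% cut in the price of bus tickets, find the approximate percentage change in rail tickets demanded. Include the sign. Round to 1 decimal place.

-4.1%

%ΔQ ≈ ε × %ΔP of bus tickets = 0.66 × (-6.2%) = -4.1%.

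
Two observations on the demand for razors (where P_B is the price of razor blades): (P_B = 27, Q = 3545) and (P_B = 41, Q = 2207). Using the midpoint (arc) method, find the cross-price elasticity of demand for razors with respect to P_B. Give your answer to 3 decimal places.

ΔQ_A = 2207 − 3545 = -1338; ΔP_B = 41 − 27 = 14.
Midpoints: Q̄_A = 2876.0, P̄_B = 34.00.
ε = (ΔQ_A/Q̄_A)/(ΔP_B/P̄_B) = (-1338/2876.0)/(14/34.00) ≈ -1.130.
ε < 0: razors and razor blades are complements.

-1.130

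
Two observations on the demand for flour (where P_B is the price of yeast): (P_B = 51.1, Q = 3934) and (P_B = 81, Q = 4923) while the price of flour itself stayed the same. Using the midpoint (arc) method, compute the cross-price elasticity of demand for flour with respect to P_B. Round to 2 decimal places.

0.49

ΔQ_A = 4923 − 3934 = 989; ΔP_B = 81 − 51.1 = 29.9.
Midpoints: Q̄_A = 4428.5, P̄_B = 66.05.
ε = (ΔQ_A/Q̄_A)/(ΔP_B/P̄_B) = (989/4428.5)/(29.9/66.05) ≈ 0.49.
ε > 0: flour and yeast are substitutes.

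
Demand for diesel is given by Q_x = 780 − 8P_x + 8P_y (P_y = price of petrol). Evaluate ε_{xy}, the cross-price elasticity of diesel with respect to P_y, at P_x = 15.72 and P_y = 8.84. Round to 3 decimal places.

At P_x = 15.72 and P_y = 8.84: Q_x = 724.96.
∂Q_x/∂P_y = 8.
ε = (∂Q_x/∂P_y)(P_y/Q_x) = 8 × (8.84/724.96) ≈ 0.098.

0.098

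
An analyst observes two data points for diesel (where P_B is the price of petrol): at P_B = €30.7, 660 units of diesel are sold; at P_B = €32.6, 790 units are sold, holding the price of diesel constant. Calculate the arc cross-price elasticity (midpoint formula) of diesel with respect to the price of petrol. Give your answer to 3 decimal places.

ΔQ_A = 790 − 660 = 130; ΔP_B = 32.6 − 30.7 = 1.9.
Midpoints: Q̄_A = 725.0, P̄_B = 31.65.
ε = (ΔQ_A/Q̄_A)/(ΔP_B/P̄_B) = (130/725.0)/(1.9/31.65) ≈ 2.987.
ε > 0: diesel and petrol are substitutes.

2.987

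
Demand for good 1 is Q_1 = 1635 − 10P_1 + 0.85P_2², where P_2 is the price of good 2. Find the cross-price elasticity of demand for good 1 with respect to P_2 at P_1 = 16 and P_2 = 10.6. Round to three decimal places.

0.122

At P_1 = 16 and P_2 = 10.6: Q_1 = 1570.506.
∂Q_1/∂P_2 = 1.7P_2 = 1.7(10.6) = 18.0200.
ε = (∂Q_1/∂P_2)(P_2/Q_1) = 18.0200 × (10.6/1570.506) ≈ 0.122.
ε > 0: substitutes.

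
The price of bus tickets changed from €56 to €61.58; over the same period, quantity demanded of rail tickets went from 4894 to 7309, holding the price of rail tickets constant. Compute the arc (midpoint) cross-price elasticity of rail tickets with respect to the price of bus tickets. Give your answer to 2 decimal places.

ΔQ_A = 7309 − 4894 = 2415; ΔP_B = 61.58 − 56 = 5.58.
Midpoints: Q̄_A = 6101.5, P̄_B = 58.79.
ε = (ΔQ_A/Q̄_A)/(ΔP_B/P̄_B) = (2415/6101.5)/(5.58/58.79) ≈ 4.17.
ε > 0: rail tickets and bus tickets are substitutes.

4.17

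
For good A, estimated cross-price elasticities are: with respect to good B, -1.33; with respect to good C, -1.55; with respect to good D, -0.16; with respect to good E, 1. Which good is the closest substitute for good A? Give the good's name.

good E

Substitutes have ε > 0. Among the positive values, 1 (good E) is largest.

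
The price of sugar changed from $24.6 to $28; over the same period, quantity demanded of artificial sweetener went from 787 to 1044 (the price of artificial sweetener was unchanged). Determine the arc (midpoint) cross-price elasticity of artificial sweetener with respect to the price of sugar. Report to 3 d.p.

ΔQ_A = 1044 − 787 = 257; ΔP_B = 28 − 24.6 = 3.4.
Midpoints: Q̄_A = 915.5, P̄_B = 26.30.
ε = (ΔQ_A/Q̄_A)/(ΔP_B/P̄_B) = (257/915.5)/(3.4/26.30) ≈ 2.171.

2.171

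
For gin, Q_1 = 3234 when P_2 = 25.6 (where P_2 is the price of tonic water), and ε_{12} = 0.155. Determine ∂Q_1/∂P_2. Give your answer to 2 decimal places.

19.58

ε = (∂Q_1/∂P_2)·(P_2/Q_1) ⇒ ∂Q_1/∂P_2 = ε·Q_1/P_2 = 0.155 × 3234/25.6 ≈ 19.58.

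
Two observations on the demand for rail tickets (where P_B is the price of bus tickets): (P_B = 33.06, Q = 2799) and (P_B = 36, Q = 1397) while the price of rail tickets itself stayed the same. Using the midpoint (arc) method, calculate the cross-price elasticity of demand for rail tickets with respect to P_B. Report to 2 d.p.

ΔQ_A = 1397 − 2799 = -1402; ΔP_B = 36 − 33.06 = 2.94.
Midpoints: Q̄_A = 2098.0, P̄_B = 34.53.
ε = (ΔQ_A/Q̄_A)/(ΔP_B/P̄_B) = (-1402/2098.0)/(2.94/34.53) ≈ -7.85.

-7.85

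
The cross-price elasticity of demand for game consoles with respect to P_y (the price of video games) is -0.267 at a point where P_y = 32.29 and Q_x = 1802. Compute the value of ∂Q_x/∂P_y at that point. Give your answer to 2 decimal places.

-14.90

ε = (∂Q_x/∂P_y)·(P_y/Q_x) ⇒ ∂Q_x/∂P_y = ε·Q_x/P_y = -0.267 × 1802/32.29 ≈ -14.90.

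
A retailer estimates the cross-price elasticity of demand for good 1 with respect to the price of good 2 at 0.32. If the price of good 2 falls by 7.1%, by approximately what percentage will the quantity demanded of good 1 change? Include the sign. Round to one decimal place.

-2.3%

%ΔQ ≈ ε × %ΔP of good 2 = 0.32 × (-7.1%) = -2.3%.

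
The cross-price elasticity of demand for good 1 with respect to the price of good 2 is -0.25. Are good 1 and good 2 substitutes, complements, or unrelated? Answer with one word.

ε = -0.25 < 0, so a higher price of good 2 lowers demand for good 1: complements.

complements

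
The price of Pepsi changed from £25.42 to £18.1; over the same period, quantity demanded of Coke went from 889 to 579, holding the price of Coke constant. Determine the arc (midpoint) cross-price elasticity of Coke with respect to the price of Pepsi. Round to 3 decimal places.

1.255

ΔQ_A = 579 − 889 = -310; ΔP_B = 18.1 − 25.42 = -7.32.
Midpoints: Q̄_A = 734.0, P̄_B = 21.76.
ε = (ΔQ_A/Q̄_A)/(ΔP_B/P̄_B) = (-310/734.0)/(-7.32/21.76) ≈ 1.255.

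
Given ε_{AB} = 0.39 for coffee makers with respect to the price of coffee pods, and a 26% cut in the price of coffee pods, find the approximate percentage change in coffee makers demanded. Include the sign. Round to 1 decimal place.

%ΔQ ≈ ε × %ΔP of coffee pods = 0.39 × (-26%) = -10.1%.
Demand for coffee makers falls by about 10.1%.

-10.1%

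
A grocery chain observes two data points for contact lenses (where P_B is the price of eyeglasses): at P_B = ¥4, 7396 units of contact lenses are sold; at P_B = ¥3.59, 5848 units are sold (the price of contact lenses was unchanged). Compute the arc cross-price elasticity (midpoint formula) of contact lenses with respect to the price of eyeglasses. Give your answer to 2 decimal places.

2.16

ΔQ_A = 5848 − 7396 = -1548; ΔP_B = 3.59 − 4 = -0.41.
Midpoints: Q̄_A = 6622.0, P̄_B = 3.79.
ε = (ΔQ_A/Q̄_A)/(ΔP_B/P̄_B) = (-1548/6622.0)/(-0.41/3.79) ≈ 2.16.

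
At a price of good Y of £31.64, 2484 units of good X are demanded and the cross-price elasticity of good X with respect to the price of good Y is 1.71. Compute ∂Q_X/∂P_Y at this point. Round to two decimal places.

134.25

ε = (∂Q_X/∂P_Y)·(P_Y/Q_X) ⇒ ∂Q_X/∂P_Y = ε·Q_X/P_Y = 1.71 × 2484/31.64 ≈ 134.25.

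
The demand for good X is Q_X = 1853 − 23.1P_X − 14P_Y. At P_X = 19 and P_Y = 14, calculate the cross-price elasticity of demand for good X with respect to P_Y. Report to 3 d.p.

-0.161

At P_X = 19 and P_Y = 14: Q_X = 1218.1.
∂Q_X/∂P_Y = -14.
ε = (∂Q_X/∂P_Y)(P_Y/Q_X) = -14 × (14/1218.1) ≈ -0.161.
Since ε < 0, good X and good Y are complements.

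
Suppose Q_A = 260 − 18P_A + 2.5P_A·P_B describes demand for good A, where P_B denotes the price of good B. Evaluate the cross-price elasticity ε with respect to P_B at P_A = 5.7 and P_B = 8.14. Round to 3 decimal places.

0.424

At P_A = 5.7 and P_B = 8.14: Q_A = 273.395.
∂Q_A/∂P_B = 2.5P_A = 2.5(5.7) = 14.2500.
ε = (∂Q_A/∂P_B)(P_B/Q_A) = 14.2500 × (8.14/273.395) ≈ 0.424.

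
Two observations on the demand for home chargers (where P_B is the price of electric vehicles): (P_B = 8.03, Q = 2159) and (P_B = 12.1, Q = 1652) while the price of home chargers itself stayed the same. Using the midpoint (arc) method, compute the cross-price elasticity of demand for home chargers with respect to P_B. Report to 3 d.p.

ΔQ_A = 1652 − 2159 = -507; ΔP_B = 12.1 − 8.03 = 4.07.
Midpoints: Q̄_A = 1905.5, P̄_B = 10.06.
ε = (ΔQ_A/Q̄_A)/(ΔP_B/P̄_B) = (-507/1905.5)/(4.07/10.06) ≈ -0.658.
ε < 0: home chargers and electric vehicles are complements.

-0.658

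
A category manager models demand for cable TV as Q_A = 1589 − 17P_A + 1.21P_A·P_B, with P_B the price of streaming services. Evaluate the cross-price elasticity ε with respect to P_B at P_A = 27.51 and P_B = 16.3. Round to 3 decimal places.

At P_A = 27.51 and P_B = 16.3: Q_A = 1663.910.
∂Q_A/∂P_B = 1.21P_A = 1.21(27.51) = 33.2871.
ε = (∂Q_A/∂P_B)(P_B/Q_A) = 33.2871 × (16.3/1663.910) ≈ 0.326.

0.326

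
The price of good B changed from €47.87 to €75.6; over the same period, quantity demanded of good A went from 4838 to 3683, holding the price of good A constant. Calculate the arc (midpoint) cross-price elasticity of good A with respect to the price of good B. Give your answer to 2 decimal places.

-0.60

ΔQ_A = 3683 − 4838 = -1155; ΔP_B = 75.6 − 47.87 = 27.73.
Midpoints: Q̄_A = 4260.5, P̄_B = 61.73.
ε = (ΔQ_A/Q̄_A)/(ΔP_B/P̄_B) = (-1155/4260.5)/(27.73/61.73) ≈ -0.60.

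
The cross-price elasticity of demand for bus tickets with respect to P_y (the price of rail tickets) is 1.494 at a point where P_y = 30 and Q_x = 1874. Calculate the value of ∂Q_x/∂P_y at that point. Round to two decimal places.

93.33

ε = (∂Q_x/∂P_y)·(P_y/Q_x) ⇒ ∂Q_x/∂P_y = ε·Q_x/P_y = 1.494 × 1874/30 ≈ 93.33.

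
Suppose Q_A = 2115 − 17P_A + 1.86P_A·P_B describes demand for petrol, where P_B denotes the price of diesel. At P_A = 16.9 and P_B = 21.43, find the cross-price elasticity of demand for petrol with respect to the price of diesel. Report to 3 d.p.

0.269

At P_A = 16.9 and P_B = 21.43: Q_A = 2501.331.
∂Q_A/∂P_B = 1.86P_A = 1.86(16.9) = 31.4340.
ε = (∂Q_A/∂P_B)(P_B/Q_A) = 31.4340 × (21.43/2501.331) ≈ 0.269.
ε > 0: substitutes.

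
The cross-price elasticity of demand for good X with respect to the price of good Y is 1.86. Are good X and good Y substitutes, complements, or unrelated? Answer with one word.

substitutes

ε = 1.86 > 0, so a higher price of good Y raises demand for good X: substitutes.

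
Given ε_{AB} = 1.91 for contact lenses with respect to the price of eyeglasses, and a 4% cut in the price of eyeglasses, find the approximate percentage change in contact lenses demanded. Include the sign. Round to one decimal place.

-7.6%

%ΔQ ≈ ε × %ΔP of eyeglasses = 1.91 × (-4%) = -7.6%.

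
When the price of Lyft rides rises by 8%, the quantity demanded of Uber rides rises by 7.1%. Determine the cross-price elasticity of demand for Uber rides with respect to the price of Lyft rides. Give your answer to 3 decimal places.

0.888

ε = (%ΔQ of Uber rides) / (%ΔP of Lyft rides) = (7.1%) / (8%) ≈ 0.888.
Positive cross-price elasticity: substitutes.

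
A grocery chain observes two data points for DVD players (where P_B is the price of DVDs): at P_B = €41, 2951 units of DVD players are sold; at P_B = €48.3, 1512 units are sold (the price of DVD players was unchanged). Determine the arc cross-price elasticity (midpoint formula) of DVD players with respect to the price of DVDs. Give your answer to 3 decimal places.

ΔQ_A = 1512 − 2951 = -1439; ΔP_B = 48.3 − 41 = 7.3.
Midpoints: Q̄_A = 2231.5, P̄_B = 44.65.
ε = (ΔQ_A/Q̄_A)/(ΔP_B/P̄_B) = (-1439/2231.5)/(7.3/44.65) ≈ -3.944.
ε < 0: DVD players and DVDs are complements.

-3.944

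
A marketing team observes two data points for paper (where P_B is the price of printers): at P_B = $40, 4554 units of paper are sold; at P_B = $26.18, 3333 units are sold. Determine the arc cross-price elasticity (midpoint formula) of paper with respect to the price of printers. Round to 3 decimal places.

ΔQ_A = 3333 − 4554 = -1221; ΔP_B = 26.18 − 40 = -13.82.
Midpoints: Q̄_A = 3943.5, P̄_B = 33.09.
ε = (ΔQ_A/Q̄_A)/(ΔP_B/P̄_B) = (-1221/3943.5)/(-13.82/33.09) ≈ 0.741.

0.741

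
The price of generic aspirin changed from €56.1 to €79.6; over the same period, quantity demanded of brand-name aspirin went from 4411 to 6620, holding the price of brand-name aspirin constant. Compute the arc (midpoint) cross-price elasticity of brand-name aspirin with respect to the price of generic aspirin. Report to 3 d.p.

1.156

ΔQ_A = 6620 − 4411 = 2209; ΔP_B = 79.6 − 56.1 = 23.5.
Midpoints: Q̄_A = 5515.5, P̄_B = 67.85.
ε = (ΔQ_A/Q̄_A)/(ΔP_B/P̄_B) = (2209/5515.5)/(23.5/67.85) ≈ 1.156.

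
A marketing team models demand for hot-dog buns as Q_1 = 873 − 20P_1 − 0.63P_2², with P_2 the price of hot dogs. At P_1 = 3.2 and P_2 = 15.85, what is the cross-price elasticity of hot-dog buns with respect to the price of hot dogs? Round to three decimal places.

At P_1 = 3.2 and P_2 = 15.85: Q_1 = 650.730.
∂Q_1/∂P_2 = -1.26P_2 = -1.26(15.85) = -19.9710.
ε = (∂Q_1/∂P_2)(P_2/Q_1) = -19.9710 × (15.85/650.730) ≈ -0.486.

-0.486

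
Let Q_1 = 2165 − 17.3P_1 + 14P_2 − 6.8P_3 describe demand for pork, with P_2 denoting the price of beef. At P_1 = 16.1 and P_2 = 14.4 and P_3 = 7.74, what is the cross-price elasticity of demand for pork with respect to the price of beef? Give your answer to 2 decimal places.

At P_1 = 16.1 and P_2 = 14.4 and P_3 = 7.74: Q_1 = 2035.438.
∂Q_1/∂P_2 = 14.
ε = (∂Q_1/∂P_2)(P_2/Q_1) = 14 × (14.4/2035.438) ≈ 0.10.
Since ε > 0, pork and beef are substitutes.

0.10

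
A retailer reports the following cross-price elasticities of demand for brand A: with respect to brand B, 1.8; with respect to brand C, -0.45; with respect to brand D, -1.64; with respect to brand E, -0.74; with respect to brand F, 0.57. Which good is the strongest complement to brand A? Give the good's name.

brand D

Complements have ε < 0. The most negative value is -1.64 (brand D).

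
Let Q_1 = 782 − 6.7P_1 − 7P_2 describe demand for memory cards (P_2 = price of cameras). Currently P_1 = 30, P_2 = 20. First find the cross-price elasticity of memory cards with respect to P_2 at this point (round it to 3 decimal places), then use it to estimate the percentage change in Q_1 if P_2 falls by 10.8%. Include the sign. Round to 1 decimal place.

At P_1 = 30, P_2 = 20: Q_1 = 441.
∂Q_1/∂P_2 = -7.
ε = (∂Q_1/∂P_2)(P_2/Q_1) = -7.0000 × 20/441 ≈ -0.317.
%ΔQ_1 ≈ ε × %ΔP_2 = -0.317 × (-10.8%) = 3.4%.

3.4%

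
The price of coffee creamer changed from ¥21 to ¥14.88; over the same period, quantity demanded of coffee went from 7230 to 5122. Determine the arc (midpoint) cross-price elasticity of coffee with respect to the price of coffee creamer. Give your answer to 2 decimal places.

ΔQ_A = 5122 − 7230 = -2108; ΔP_B = 14.88 − 21 = -6.12.
Midpoints: Q̄_A = 6176.0, P̄_B = 17.94.
ε = (ΔQ_A/Q̄_A)/(ΔP_B/P̄_B) = (-2108/6176.0)/(-6.12/17.94) ≈ 1.00.

1.00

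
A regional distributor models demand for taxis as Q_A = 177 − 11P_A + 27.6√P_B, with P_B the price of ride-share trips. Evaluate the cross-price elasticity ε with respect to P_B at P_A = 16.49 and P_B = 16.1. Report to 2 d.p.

At P_A = 16.49 and P_B = 16.1: Q_A = 106.354.
∂Q_A/∂P_B = 27.6/(2√P_B) = 27.6/(2√16.1) = 3.4393.
ε = (∂Q_A/∂P_B)(P_B/Q_A) = 3.4393 × (16.1/106.354) ≈ 0.52.

0.52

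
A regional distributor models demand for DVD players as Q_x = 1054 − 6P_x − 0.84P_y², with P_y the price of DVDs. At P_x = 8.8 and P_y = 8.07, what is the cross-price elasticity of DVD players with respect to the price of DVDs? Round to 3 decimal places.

At P_x = 8.8 and P_y = 8.07: Q_x = 946.495.
∂Q_x/∂P_y = -1.68P_y = -1.68(8.07) = -13.5576.
ε = (∂Q_x/∂P_y)(P_y/Q_x) = -13.5576 × (8.07/946.495) ≈ -0.116.
ε < 0: complements.

-0.116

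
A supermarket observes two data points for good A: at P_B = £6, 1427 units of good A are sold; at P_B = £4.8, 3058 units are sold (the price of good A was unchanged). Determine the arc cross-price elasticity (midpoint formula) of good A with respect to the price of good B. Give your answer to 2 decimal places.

ΔQ_A = 3058 − 1427 = 1631; ΔP_B = 4.8 − 6 = -1.2.
Midpoints: Q̄_A = 2242.5, P̄_B = 5.40.
ε = (ΔQ_A/Q̄_A)/(ΔP_B/P̄_B) = (1631/2242.5)/(-1.2/5.40) ≈ -3.27.

-3.27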